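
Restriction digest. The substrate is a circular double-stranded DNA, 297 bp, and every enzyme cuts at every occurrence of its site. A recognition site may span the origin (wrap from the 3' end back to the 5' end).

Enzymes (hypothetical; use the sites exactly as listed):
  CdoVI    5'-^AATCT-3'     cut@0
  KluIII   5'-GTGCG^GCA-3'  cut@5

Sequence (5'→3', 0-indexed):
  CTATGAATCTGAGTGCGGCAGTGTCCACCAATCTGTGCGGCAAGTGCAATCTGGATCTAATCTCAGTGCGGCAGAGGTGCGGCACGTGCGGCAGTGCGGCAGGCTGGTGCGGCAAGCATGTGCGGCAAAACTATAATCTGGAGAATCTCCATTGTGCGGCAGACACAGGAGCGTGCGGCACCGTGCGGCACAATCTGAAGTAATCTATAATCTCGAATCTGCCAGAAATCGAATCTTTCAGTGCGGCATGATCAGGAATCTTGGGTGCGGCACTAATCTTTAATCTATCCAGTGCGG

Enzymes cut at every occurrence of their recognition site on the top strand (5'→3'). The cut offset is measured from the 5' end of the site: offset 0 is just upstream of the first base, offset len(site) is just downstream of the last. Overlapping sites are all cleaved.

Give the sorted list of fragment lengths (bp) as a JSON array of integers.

[4,5,7,7,7,8,8,9,9,10,10,10,10,11,11,11,12,12,12,13,13,13,14,15,16,19,21]

Per-enzyme occurrences:
  CdoVI AATCT/0: at [5, 29, 47, 58, 134, 143, 191, 201, 208, 215, 231, 256, 274, 281] ⇒ [5, 29, 47, 58, 134, 143, 191, 201, 208, 215, 231, 256, 274, 281]
  KluIII GTGCGGCA/5: at [12, 34, 65, 76, 85, 93, 106, 119, 153, 172, 182, 240, 264] ⇒ [17, 39, 70, 81, 90, 98, 111, 124, 158, 177, 187, 245, 269]

All cut coordinates (distinct, sorted): [5, 17, 29, 39, 47, 58, 70, 81, 90, 98, 111, 124, 134, 143, 158, 177, 187, 191, 201, 208, 215, 231, 245, 256, 269, 274, 281]

Fragments:
  5→17: 12 bp
  17→29: 12 bp
  29→39: 10 bp
  39→47: 8 bp
  47→58: 11 bp
  58→70: 12 bp
  70→81: 11 bp
  81→90: 9 bp
  90→98: 8 bp
  98→111: 13 bp
  111→124: 13 bp
  124→134: 10 bp
  134→143: 9 bp
  143→158: 15 bp
  158→177: 19 bp
  177→187: 10 bp
  187→191: 4 bp
  191→201: 10 bp
  201→208: 7 bp
  208→215: 7 bp
  215→231: 16 bp
  231→245: 14 bp
  245→256: 11 bp
  256→269: 13 bp
  269→274: 5 bp
  274→281: 7 bp
  281→5 (wrap): 297-281+5 = 21 bp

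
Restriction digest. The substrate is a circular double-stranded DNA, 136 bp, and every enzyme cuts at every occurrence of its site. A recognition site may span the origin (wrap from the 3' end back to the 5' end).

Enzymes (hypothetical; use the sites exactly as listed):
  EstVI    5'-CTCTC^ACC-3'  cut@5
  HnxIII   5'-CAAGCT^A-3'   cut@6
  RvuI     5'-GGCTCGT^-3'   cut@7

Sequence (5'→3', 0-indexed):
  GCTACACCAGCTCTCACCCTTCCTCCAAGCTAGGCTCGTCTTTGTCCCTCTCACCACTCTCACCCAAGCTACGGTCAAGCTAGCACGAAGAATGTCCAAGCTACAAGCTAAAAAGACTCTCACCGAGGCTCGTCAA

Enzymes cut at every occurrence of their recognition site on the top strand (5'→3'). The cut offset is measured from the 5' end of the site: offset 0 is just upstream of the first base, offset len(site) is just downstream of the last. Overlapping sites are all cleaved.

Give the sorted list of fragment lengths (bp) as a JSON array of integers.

Site scan:
  EstVI CTCTCACC/5: at [10, 47, 56, 116] ⇒ [15, 52, 61, 121]
  HnxIII CAAGCTA/6: at [25, 64, 75, 96, 103, 133] ⇒ [3, 31, 70, 81, 102, 109]
  RvuI GGCTCGT/7: at [32, 126] ⇒ [39, 133]

Pooled cuts: [3, 15, 31, 39, 52, 61, 70, 81, 102, 109, 121, 133]

Fragments:
  3→15: 12 bp
  15→31: 16 bp
  31→39: 8 bp
  39→52: 13 bp
  52→61: 9 bp
  61→70: 9 bp
  70→81: 11 bp
  81→102: 21 bp
  102→109: 7 bp
  109→121: 12 bp
  121→133: 12 bp
  133→3 (wrap): 136-133+3 = 6 bp

[6,7,8,9,9,11,12,12,12,13,16,21]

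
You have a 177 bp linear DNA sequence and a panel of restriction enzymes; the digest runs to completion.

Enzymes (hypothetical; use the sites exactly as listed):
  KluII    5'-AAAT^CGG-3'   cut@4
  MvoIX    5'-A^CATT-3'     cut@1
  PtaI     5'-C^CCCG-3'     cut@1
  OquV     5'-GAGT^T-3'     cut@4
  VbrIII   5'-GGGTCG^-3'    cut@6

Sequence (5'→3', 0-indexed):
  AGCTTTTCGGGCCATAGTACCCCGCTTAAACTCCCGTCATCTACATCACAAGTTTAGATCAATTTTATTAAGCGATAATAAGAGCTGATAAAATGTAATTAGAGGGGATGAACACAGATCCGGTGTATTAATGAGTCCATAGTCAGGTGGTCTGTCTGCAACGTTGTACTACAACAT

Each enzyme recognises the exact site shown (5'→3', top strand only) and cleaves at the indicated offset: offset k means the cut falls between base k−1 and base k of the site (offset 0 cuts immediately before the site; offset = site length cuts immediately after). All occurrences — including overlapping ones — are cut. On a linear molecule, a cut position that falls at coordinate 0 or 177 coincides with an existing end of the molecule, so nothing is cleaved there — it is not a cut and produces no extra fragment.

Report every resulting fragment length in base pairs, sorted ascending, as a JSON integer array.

[20,157]

Per-enzyme occurrences:
  KluII (AAATCGG, off=4): no sites
  MvoIX (ACATT, off=1): no sites
  PtaI CCCCG/1: at [19] ⇒ [20]
  OquV (GAGTT, off=4): no sites
  VbrIII (GGGTCG, off=6): no sites

All cut coordinates (distinct, sorted): [20]

Fragment lengths:
  [0,20): 20 bp
  [20,177): 157 bp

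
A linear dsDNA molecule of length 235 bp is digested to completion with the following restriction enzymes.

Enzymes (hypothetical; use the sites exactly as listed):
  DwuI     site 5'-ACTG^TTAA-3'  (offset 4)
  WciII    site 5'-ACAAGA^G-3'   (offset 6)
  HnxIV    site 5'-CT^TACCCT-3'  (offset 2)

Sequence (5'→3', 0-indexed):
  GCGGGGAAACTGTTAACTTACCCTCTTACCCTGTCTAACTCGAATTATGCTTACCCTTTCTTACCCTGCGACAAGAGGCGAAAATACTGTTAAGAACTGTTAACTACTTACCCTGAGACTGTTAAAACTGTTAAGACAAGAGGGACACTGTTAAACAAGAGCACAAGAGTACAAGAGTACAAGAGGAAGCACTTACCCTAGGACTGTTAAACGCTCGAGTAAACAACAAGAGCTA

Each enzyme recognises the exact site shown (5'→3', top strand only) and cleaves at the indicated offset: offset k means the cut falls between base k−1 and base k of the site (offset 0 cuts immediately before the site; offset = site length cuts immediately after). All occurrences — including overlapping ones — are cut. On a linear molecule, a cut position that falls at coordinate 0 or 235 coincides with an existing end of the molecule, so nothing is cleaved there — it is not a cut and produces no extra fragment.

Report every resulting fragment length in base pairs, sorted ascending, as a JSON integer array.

[4,6,8,8,8,8,9,9,9,9,10,10,10,11,12,13,13,13,15,25,25]

Per-enzyme occurrences:
  DwuI ACTGTTAA/4: at [8, 85, 95, 117, 126, 146, 202] ⇒ [12, 89, 99, 121, 130, 150, 206]
  WciII ACAAGAG/6: at [70, 135, 154, 162, 170, 178, 225] ⇒ [76, 141, 160, 168, 176, 184, 231]
  HnxIV CTTACCCT/2: at [16, 24, 49, 59, 106, 191] ⇒ [18, 26, 51, 61, 108, 193]

Pooled cuts: [12, 18, 26, 51, 61, 76, 89, 99, 108, 121, 130, 141, 150, 160, 168, 176, 184, 193, 206, 231]

Fragments:
  [0,12): 12 bp
  [12,18): 6 bp
  [18,26): 8 bp
  [26,51): 25 bp
  [51,61): 10 bp
  [61,76): 15 bp
  [76,89): 13 bp
  [89,99): 10 bp
  [99,108): 9 bp
  [108,121): 13 bp
  [121,130): 9 bp
  [130,141): 11 bp
  [141,150): 9 bp
  [150,160): 10 bp
  [160,168): 8 bp
  [168,176): 8 bp
  [176,184): 8 bp
  [184,193): 9 bp
  [193,206): 13 bp
  [206,231): 25 bp
  [231,235): 4 bp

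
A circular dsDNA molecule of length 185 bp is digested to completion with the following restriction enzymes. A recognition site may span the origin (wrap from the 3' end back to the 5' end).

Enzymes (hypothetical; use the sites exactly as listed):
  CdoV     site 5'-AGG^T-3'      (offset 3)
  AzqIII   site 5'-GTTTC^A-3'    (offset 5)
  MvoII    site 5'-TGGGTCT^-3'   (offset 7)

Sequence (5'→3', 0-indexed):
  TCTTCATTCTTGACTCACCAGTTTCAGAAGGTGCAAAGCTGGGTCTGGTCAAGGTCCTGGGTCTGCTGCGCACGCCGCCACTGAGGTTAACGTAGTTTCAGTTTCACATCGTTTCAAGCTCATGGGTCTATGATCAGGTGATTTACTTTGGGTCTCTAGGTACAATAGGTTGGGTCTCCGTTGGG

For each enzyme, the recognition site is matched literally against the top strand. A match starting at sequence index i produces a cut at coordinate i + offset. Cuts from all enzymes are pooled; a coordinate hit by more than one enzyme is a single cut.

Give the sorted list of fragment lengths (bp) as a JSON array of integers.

[5,6,6,8,8,9,9,10,10,11,13,14,15,17,22,22]

Per-enzyme occurrences:
  CdoV AGGT/3: at [28, 51, 83, 135, 157, 166] ⇒ [31, 54, 86, 138, 160, 169]
  AzqIII GTTTCA/5: at [20, 94, 100, 110] ⇒ [25, 99, 105, 115]
  MvoII TGGGTCT/7: at [39, 57, 122, 148, 170, 181] ⇒ [3, 46, 64, 129, 155, 177]

All cut coordinates (distinct, sorted): [3, 25, 31, 46, 54, 64, 86, 99, 105, 115, 129, 138, 155, 160, 169, 177]

Fragment lengths:
  3→25: 22 bp
  25→31: 6 bp
  31→46: 15 bp
  46→54: 8 bp
  54→64: 10 bp
  64→86: 22 bp
  86→99: 13 bp
  99→105: 6 bp
  105→115: 10 bp
  115→129: 14 bp
  129→138: 9 bp
  138→155: 17 bp
  155→160: 5 bp
  160→169: 9 bp
  169→177: 8 bp
  177→3 (wrap): 185-177+3 = 11 bp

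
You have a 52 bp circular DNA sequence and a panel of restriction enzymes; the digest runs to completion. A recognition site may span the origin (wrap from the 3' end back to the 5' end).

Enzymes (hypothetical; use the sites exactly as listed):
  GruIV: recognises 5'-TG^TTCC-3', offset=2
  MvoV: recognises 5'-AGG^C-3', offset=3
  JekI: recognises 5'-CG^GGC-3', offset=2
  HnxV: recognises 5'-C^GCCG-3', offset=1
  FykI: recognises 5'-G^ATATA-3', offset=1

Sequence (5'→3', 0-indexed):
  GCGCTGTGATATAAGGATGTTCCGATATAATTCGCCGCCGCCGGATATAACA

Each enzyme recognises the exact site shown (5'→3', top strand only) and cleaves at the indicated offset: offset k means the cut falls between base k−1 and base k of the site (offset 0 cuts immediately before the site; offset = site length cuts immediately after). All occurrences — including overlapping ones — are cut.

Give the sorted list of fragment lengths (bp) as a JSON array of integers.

[3,3,5,5,9,11,16]

Per-enzyme occurrences:
  GruIV TGTTCC/2: at [17] ⇒ [19]
  MvoV (AGGC, off=3): no sites
  JekI (CGGGC, off=2): no sites
  HnxV CGCCG/1: at [32, 35, 38] ⇒ [33, 36, 39]
  FykI GATATA/1: at [7, 23, 43] ⇒ [8, 24, 44]

Pooled cuts: [8, 19, 24, 33, 36, 39, 44]

Fragments:
  8→19: 11 bp
  19→24: 5 bp
  24→33: 9 bp
  33→36: 3 bp
  36→39: 3 bp
  39→44: 5 bp
  44→8 (wrap): 52-44+8 = 16 bp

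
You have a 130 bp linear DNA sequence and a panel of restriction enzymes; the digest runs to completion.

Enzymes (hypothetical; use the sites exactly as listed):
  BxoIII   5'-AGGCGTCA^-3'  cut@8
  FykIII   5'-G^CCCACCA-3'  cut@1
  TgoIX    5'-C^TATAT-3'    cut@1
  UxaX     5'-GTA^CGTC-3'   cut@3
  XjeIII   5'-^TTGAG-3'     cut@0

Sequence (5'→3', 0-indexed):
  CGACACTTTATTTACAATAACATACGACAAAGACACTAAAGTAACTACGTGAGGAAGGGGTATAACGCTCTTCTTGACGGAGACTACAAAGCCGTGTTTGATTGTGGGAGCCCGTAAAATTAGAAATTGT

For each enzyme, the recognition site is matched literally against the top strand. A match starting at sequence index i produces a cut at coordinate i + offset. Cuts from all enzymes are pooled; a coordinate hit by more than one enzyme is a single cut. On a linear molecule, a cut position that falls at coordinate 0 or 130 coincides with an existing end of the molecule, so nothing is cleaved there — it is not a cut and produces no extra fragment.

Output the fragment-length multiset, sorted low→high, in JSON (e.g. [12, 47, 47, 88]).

[130]

Scan for sites:
  BxoIII (AGGCGTCA, off=8): no sites
  FykIII (GCCCACCA, off=1): no sites
  TgoIX (CTATAT, off=1): no sites
  UxaX (GTACGTC, off=3): no sites
  XjeIII (TTGAG, off=0): no sites

Pooled cuts: ∅

Fragments:
  no cuts → one linear fragment of 130 bp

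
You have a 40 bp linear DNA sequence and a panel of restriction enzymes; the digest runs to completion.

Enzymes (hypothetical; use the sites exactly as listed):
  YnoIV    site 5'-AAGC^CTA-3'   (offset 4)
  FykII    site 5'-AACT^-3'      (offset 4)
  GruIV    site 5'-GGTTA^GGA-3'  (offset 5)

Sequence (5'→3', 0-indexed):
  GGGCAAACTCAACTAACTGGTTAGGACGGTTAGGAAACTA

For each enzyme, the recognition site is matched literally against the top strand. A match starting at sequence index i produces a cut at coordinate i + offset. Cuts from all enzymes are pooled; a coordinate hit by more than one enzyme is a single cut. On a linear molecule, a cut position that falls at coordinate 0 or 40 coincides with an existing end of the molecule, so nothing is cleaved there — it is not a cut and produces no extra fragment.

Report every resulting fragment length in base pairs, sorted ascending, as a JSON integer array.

[1,4,5,5,7,9,9]

Scan for sites:
  YnoIV (AAGCCTA, off=4): no sites
  FykII (AACT, off=4): starts [5, 10, 14, 35] → cuts [9, 14, 18, 39]
  GruIV (GGTTAGGA, off=5): starts [18, 27] → cuts [23, 32]

Pooled cuts: [9, 14, 18, 23, 32, 39]

Fragment lengths:
  [0,9): 9 bp
  [9,14): 5 bp
  [14,18): 4 bp
  [18,23): 5 bp
  [23,32): 9 bp
  [32,39): 7 bp
  [39,40): 1 bp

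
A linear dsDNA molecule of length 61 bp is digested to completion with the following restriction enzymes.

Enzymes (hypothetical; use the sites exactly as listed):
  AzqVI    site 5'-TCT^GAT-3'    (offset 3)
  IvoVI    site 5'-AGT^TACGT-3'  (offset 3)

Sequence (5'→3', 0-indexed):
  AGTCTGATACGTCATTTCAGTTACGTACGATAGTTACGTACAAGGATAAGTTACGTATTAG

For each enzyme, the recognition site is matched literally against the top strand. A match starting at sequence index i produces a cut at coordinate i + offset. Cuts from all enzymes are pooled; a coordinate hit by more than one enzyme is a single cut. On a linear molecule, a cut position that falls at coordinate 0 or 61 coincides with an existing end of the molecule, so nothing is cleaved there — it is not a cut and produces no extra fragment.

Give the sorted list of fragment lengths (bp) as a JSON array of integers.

[5,10,13,16,17]

Scan for sites:
  AzqVI TCTGAT/3: at [2] ⇒ [5]
  IvoVI AGTTACGT/3: at [18, 31, 48] ⇒ [21, 34, 51]

Pooled cuts: [5, 21, 34, 51]

Fragment lengths:
  [0,5): 5 bp
  [5,21): 16 bp
  [21,34): 13 bp
  [34,51): 17 bp
  [51,61): 10 bp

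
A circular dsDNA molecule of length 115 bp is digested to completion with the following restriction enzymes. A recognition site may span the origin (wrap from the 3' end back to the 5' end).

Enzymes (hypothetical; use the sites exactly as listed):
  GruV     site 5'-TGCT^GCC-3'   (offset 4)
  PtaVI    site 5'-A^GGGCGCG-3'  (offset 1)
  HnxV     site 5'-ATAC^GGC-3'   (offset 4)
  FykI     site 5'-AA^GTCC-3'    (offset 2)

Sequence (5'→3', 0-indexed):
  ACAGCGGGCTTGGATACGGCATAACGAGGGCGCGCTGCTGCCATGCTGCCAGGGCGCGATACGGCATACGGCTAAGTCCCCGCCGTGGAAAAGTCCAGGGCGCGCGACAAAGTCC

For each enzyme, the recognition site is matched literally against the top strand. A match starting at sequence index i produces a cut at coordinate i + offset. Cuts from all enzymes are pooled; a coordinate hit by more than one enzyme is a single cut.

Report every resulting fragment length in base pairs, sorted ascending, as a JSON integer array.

Site scan:
  GruV (TGCTGCC, off=4): starts [35, 43] → cuts [39, 47]
  PtaVI (AGGGCGCG, off=1): starts [26, 50, 96] → cuts [27, 51, 97]
  HnxV (ATACGGC, off=4): starts [13, 58, 65] → cuts [17, 62, 69]
  FykI (AAGTCC, off=2): starts [73, 90, 109] → cuts [75, 92, 111]

All cut coordinates (distinct, sorted): [17, 27, 39, 47, 51, 62, 69, 75, 92, 97, 111]

Fragment lengths:
  17→27: 10 bp
  27→39: 12 bp
  39→47: 8 bp
  47→51: 4 bp
  51→62: 11 bp
  62→69: 7 bp
  69→75: 6 bp
  75→92: 17 bp
  92→97: 5 bp
  97→111: 14 bp
  111→17 (wrap): 115-111+17 = 21 bp

[4,5,6,7,8,10,11,12,14,17,21]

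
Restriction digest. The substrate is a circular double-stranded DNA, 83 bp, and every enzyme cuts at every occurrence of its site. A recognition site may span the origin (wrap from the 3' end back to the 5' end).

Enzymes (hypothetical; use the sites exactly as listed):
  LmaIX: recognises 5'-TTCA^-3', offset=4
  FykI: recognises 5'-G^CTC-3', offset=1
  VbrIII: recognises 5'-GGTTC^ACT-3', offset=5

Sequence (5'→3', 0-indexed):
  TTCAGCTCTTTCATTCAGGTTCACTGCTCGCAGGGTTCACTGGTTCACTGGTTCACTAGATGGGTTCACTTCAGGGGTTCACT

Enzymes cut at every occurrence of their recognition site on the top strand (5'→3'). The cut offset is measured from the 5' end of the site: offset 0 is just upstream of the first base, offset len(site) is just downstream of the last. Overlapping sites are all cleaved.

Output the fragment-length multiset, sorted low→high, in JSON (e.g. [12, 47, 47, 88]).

[1,1,1,1,1,1,1,3,4,5,5,6,7,7,7,8,12,12]

Per-enzyme occurrences:
  LmaIX (TTCA, off=4): starts [0, 9, 13, 19, 35, 43, 51, 64, 69, 77] → cuts [4, 13, 17, 23, 39, 47, 55, 68, 73, 81]
  FykI (GCTC, off=1): starts [4, 25] → cuts [5, 26]
  VbrIII (GGTTCACT, off=5): starts [17, 33, 41, 49, 62, 75] → cuts [22, 38, 46, 54, 67, 80]

All cut coordinates (distinct, sorted): [4, 5, 13, 17, 22, 23, 26, 38, 39, 46, 47, 54, 55, 67, 68, 73, 80, 81]

Fragment lengths:
  4→5: 1 bp
  5→13: 8 bp
  13→17: 4 bp
  17→22: 5 bp
  22→23: 1 bp
  23→26: 3 bp
  26→38: 12 bp
  38→39: 1 bp
  39→46: 7 bp
  46→47: 1 bp
  47→54: 7 bp
  54→55: 1 bp
  55→67: 12 bp
  67→68: 1 bp
  68→73: 5 bp
  73→80: 7 bp
  80→81: 1 bp
  81→4 (wrap): 83-81+4 = 6 bp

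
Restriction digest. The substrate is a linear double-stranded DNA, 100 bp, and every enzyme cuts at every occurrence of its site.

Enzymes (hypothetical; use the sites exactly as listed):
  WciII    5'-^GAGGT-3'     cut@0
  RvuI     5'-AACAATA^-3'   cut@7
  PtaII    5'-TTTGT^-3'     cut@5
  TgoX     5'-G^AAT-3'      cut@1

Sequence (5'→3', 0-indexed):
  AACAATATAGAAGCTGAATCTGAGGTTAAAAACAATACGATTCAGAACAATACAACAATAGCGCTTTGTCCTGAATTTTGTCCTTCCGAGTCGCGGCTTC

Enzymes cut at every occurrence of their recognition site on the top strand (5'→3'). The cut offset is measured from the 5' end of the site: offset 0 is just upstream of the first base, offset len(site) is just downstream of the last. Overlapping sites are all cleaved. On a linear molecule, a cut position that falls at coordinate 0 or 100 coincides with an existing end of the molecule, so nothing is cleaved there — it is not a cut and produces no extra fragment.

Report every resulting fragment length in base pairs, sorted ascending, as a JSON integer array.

[4,5,7,8,8,9,9,15,16,19]

Site scan:
  WciII (GAGGT, off=0): starts [21] → cuts [21]
  RvuI (AACAATA, off=7): starts [0, 30, 45, 53] → cuts [7, 37, 52, 60]
  PtaII (TTTGT, off=5): starts [64, 76] → cuts [69, 81]
  TgoX (GAAT, off=1): starts [15, 72] → cuts [16, 73]

All cut coordinates (distinct, sorted): [7, 16, 21, 37, 52, 60, 69, 73, 81]

Fragments:
  [0,7): 7 bp
  [7,16): 9 bp
  [16,21): 5 bp
  [21,37): 16 bp
  [37,52): 15 bp
  [52,60): 8 bp
  [60,69): 9 bp
  [69,73): 4 bp
  [73,81): 8 bp
  [81,100): 19 bp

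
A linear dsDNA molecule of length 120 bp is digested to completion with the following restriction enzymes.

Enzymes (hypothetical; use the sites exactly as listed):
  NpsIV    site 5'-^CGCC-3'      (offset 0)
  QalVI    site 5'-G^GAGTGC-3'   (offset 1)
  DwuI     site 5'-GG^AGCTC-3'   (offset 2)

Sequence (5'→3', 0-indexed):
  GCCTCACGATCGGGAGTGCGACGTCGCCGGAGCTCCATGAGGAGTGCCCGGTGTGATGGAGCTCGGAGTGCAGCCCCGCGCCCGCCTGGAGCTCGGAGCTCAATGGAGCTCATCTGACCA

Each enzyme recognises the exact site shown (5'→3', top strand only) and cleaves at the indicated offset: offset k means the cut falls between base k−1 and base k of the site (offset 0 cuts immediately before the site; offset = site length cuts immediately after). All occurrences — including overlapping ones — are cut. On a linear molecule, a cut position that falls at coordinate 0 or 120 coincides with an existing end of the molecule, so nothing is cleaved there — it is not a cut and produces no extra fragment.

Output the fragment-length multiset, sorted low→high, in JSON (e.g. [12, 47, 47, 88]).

Site scan:
  NpsIV (CGCC, off=0): starts [24, 78, 82] → cuts [24, 78, 82]
  QalVI (GGAGTGC, off=1): starts [12, 40, 64] → cuts [13, 41, 65]
  DwuI (GGAGCTC, off=2): starts [28, 57, 87, 94, 104] → cuts [30, 59, 89, 96, 106]

All cut coordinates (distinct, sorted): [13, 24, 30, 41, 59, 65, 78, 82, 89, 96, 106]

Fragment lengths:
  [0,13): 13 bp
  [13,24): 11 bp
  [24,30): 6 bp
  [30,41): 11 bp
  [41,59): 18 bp
  [59,65): 6 bp
  [65,78): 13 bp
  [78,82): 4 bp
  [82,89): 7 bp
  [89,96): 7 bp
  [96,106): 10 bp
  [106,120): 14 bp

[4,6,6,7,7,10,11,11,13,13,14,18]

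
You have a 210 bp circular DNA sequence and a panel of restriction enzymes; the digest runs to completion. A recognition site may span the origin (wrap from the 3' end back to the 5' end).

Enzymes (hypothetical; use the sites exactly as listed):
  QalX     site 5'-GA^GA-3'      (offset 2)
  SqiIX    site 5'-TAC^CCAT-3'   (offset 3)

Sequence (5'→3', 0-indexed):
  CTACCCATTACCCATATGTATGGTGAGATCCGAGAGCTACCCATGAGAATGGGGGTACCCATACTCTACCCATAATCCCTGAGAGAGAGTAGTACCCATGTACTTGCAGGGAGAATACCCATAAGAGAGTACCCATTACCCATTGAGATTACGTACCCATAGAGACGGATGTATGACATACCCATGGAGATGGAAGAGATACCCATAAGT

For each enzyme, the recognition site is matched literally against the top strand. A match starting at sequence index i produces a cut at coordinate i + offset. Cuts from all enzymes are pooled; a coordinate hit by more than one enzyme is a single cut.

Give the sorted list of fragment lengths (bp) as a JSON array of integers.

[2,2,5,6,6,6,7,7,7,7,7,7,7,8,9,9,10,11,12,12,13,15,17,18]

Site scan:
  QalX (GAGA, off=2): starts [24, 31, 44, 80, 82, 84, 110, 124, 144, 161, 186, 195] → cuts [26, 33, 46, 82, 84, 86, 112, 126, 146, 163, 188, 197]
  SqiIX (TACCCAT, off=3): starts [1, 8, 37, 55, 66, 92, 115, 129, 136, 153, 178, 199] → cuts [4, 11, 40, 58, 69, 95, 118, 132, 139, 156, 181, 202]

Pooled cuts: [4, 11, 26, 33, 40, 46, 58, 69, 82, 84, 86, 95, 112, 118, 126, 132, 139, 146, 156, 163, 181, 188, 197, 202]

Fragment lengths:
  4→11: 7 bp
  11→26: 15 bp
  26→33: 7 bp
  33→40: 7 bp
  40→46: 6 bp
  46→58: 12 bp
  58→69: 11 bp
  69→82: 13 bp
  82→84: 2 bp
  84→86: 2 bp
  86→95: 9 bp
  95→112: 17 bp
  112→118: 6 bp
  118→126: 8 bp
  126→132: 6 bp
  132→139: 7 bp
  139→146: 7 bp
  146→156: 10 bp
  156→163: 7 bp
  163→181: 18 bp
  181→188: 7 bp
  188→197: 9 bp
  197→202: 5 bp
  202→4 (wrap): 210-202+4 = 12 bp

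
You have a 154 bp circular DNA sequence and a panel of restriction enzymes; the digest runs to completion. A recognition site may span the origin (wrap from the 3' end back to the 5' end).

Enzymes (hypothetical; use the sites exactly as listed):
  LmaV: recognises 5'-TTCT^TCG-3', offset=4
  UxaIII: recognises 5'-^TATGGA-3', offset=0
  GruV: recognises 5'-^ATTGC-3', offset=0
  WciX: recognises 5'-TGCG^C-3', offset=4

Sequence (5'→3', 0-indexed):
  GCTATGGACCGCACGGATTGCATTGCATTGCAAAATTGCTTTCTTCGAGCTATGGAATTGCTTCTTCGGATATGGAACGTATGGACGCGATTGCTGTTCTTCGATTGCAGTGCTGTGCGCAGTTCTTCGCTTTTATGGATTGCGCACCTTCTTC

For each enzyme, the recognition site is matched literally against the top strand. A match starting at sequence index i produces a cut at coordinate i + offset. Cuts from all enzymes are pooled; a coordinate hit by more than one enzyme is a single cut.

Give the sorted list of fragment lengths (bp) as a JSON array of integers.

[3,4,5,5,5,5,6,6,6,7,7,8,8,9,9,10,10,11,14,16]

Site scan:
  LmaV TTCTTCG/4: at [40, 61, 96, 122, 148] ⇒ [44, 65, 100, 126, 152]
  UxaIII TATGGA/0: at [2, 50, 70, 79, 133] ⇒ [2, 50, 70, 79, 133]
  GruV ATTGC/0: at [16, 21, 26, 34, 56, 89, 103, 138] ⇒ [16, 21, 26, 34, 56, 89, 103, 138]
  WciX TGCGC/4: at [115, 140] ⇒ [119, 144]

All cut coordinates (distinct, sorted): [2, 16, 21, 26, 34, 44, 50, 56, 65, 70, 79, 89, 100, 103, 119, 126, 133, 138, 144, 152]

Fragments:
  2→16: 14 bp
  16→21: 5 bp
  21→26: 5 bp
  26→34: 8 bp
  34→44: 10 bp
  44→50: 6 bp
  50→56: 6 bp
  56→65: 9 bp
  65→70: 5 bp
  70→79: 9 bp
  79→89: 10 bp
  89→100: 11 bp
  100→103: 3 bp
  103→119: 16 bp
  119→126: 7 bp
  126→133: 7 bp
  133→138: 5 bp
  138→144: 6 bp
  144→152: 8 bp
  152→2 (wrap): 154-152+2 = 4 bp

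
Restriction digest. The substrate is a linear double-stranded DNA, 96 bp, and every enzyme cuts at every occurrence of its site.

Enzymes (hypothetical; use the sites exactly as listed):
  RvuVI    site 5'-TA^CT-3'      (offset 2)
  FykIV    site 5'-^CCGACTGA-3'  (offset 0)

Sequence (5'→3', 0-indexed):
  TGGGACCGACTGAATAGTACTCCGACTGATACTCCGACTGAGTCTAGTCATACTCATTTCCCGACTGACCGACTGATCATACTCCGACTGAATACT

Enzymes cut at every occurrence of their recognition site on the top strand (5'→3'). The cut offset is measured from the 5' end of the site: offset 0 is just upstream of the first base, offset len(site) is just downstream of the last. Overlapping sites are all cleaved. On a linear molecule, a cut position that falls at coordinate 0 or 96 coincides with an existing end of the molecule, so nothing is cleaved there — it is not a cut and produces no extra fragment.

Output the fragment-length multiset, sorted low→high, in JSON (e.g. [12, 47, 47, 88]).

[2,2,2,2,5,8,8,10,11,13,14,19]

Site scan:
  RvuVI TACT/2: at [17, 29, 50, 79, 92] ⇒ [19, 31, 52, 81, 94]
  FykIV CCGACTGA/0: at [5, 21, 33, 60, 68, 83] ⇒ [5, 21, 33, 60, 68, 83]

All cut coordinates (distinct, sorted): [5, 19, 21, 31, 33, 52, 60, 68, 81, 83, 94]

Fragment lengths:
  [0,5): 5 bp
  [5,19): 14 bp
  [19,21): 2 bp
  [21,31): 10 bp
  [31,33): 2 bp
  [33,52): 19 bp
  [52,60): 8 bp
  [60,68): 8 bp
  [68,81): 13 bp
  [81,83): 2 bp
  [83,94): 11 bp
  [94,96): 2 bp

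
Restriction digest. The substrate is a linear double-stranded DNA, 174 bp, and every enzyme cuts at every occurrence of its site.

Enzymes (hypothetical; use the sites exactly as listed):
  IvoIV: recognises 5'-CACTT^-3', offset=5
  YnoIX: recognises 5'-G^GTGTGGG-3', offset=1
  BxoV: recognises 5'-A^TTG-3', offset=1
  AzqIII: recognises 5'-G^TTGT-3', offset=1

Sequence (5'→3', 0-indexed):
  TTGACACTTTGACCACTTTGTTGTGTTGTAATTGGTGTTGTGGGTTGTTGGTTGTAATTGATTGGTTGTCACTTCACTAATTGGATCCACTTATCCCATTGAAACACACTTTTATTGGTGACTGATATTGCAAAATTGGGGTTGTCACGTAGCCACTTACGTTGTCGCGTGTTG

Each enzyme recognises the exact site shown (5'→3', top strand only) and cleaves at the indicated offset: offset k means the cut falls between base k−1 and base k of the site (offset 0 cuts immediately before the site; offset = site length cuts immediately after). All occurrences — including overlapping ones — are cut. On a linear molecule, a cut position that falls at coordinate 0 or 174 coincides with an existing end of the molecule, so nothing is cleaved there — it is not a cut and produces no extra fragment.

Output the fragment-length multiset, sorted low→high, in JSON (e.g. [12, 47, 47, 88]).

Per-enzyme occurrences:
  IvoIV (CACTT, off=5): starts [4, 13, 69, 87, 106, 153] → cuts [9, 18, 74, 92, 111, 158]
  YnoIX (GGTGTGGG, off=1): no sites
  BxoV (ATTG, off=1): starts [30, 56, 60, 79, 97, 113, 126, 134] → cuts [31, 57, 61, 80, 98, 114, 127, 135]
  AzqIII (GTTGT, off=1): starts [19, 24, 36, 43, 50, 64, 140, 160] → cuts [20, 25, 37, 44, 51, 65, 141, 161]

All cut coordinates (distinct, sorted): [9, 18, 20, 25, 31, 37, 44, 51, 57, 61, 65, 74, 80, 92, 98, 111, 114, 127, 135, 141, 158, 161]

Fragments:
  [0,9): 9 bp
  [9,18): 9 bp
  [18,20): 2 bp
  [20,25): 5 bp
  [25,31): 6 bp
  [31,37): 6 bp
  [37,44): 7 bp
  [44,51): 7 bp
  [51,57): 6 bp
  [57,61): 4 bp
  [61,65): 4 bp
  [65,74): 9 bp
  [74,80): 6 bp
  [80,92): 12 bp
  [92,98): 6 bp
  [98,111): 13 bp
  [111,114): 3 bp
  [114,127): 13 bp
  [127,135): 8 bp
  [135,141): 6 bp
  [141,158): 17 bp
  [158,161): 3 bp
  [161,174): 13 bp

[2,3,3,4,4,5,6,6,6,6,6,6,7,7,8,9,9,9,12,13,13,13,17]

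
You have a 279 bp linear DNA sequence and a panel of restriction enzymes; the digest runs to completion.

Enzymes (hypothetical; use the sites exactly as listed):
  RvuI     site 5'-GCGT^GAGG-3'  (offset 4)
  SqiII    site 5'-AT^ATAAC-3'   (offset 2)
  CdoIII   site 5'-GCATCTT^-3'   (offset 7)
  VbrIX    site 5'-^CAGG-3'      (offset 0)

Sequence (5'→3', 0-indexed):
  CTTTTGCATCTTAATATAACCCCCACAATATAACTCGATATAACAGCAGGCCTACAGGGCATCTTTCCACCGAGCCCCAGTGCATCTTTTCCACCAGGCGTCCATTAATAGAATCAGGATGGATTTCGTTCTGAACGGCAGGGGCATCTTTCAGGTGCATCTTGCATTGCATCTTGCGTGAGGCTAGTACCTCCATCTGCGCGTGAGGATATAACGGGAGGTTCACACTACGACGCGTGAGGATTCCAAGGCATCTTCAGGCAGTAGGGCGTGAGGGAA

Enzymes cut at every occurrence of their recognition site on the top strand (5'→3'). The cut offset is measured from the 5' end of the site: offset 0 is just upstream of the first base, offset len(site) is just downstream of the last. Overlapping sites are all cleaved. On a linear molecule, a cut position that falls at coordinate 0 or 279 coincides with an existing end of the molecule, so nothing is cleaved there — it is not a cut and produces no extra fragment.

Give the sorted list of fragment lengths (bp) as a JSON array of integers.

[1,3,4,6,6,7,7,8,10,11,12,12,12,12,14,15,19,20,23,24,25,28]

Scan for sites:
  RvuI GCGTGAGG/4: at [175, 200, 234, 268] ⇒ [179, 204, 238, 272]
  SqiII ATATAAC/2: at [13, 27, 37, 208] ⇒ [15, 29, 39, 210]
  CdoIII GCATCTT/7: at [5, 58, 81, 143, 156, 168, 250] ⇒ [12, 65, 88, 150, 163, 175, 257]
  VbrIX CAGG/0: at [46, 54, 94, 114, 138, 151, 257] ⇒ [46, 54, 94, 114, 138, 151, 257]

All cut coordinates (distinct, sorted): [12, 15, 29, 39, 46, 54, 65, 88, 94, 114, 138, 150, 151, 163, 175, 179, 204, 210, 238, 257, 272]

Fragment lengths:
  [0,12): 12 bp
  [12,15): 3 bp
  [15,29): 14 bp
  [29,39): 10 bp
  [39,46): 7 bp
  [46,54): 8 bp
  [54,65): 11 bp
  [65,88): 23 bp
  [88,94): 6 bp
  [94,114): 20 bp
  [114,138): 24 bp
  [138,150): 12 bp
  [150,151): 1 bp
  [151,163): 12 bp
  [163,175): 12 bp
  [175,179): 4 bp
  [179,204): 25 bp
  [204,210): 6 bp
  [210,238): 28 bp
  [238,257): 19 bp
  [257,272): 15 bp
  [272,279): 7 bp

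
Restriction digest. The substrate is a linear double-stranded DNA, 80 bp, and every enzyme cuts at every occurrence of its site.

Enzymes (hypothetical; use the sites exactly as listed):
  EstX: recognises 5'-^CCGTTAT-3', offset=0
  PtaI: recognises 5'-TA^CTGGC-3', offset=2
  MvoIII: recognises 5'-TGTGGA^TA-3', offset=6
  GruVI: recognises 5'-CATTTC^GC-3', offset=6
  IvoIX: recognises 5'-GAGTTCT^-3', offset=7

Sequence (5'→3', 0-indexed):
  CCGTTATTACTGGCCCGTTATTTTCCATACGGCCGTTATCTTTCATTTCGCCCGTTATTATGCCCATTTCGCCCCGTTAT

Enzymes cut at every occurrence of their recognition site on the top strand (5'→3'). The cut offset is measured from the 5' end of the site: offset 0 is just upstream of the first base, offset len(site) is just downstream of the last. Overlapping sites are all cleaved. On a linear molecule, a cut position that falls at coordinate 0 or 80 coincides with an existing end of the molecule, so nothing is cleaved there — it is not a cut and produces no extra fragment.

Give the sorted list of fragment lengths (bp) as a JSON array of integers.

[2,3,5,7,9,17,18,19]

Scan for sites:
  EstX CCGTTAT/0: at [0, 14, 32, 51, 73] ⇒ [14, 32, 51, 73] (position 0 is a terminus of the linear molecule — no cut)
  PtaI TACTGGC/2: at [7] ⇒ [9]
  MvoIII (TGTGGATA, off=6): no sites
  GruVI CATTTCGC/6: at [43, 64] ⇒ [49, 70]
  IvoIX (GAGTTCT, off=7): no sites

Pooled cuts: [9, 14, 32, 49, 51, 70, 73]

Fragments:
  [0,9): 9 bp
  [9,14): 5 bp
  [14,32): 18 bp
  [32,49): 17 bp
  [49,51): 2 bp
  [51,70): 19 bp
  [70,73): 3 bp
  [73,80): 7 bp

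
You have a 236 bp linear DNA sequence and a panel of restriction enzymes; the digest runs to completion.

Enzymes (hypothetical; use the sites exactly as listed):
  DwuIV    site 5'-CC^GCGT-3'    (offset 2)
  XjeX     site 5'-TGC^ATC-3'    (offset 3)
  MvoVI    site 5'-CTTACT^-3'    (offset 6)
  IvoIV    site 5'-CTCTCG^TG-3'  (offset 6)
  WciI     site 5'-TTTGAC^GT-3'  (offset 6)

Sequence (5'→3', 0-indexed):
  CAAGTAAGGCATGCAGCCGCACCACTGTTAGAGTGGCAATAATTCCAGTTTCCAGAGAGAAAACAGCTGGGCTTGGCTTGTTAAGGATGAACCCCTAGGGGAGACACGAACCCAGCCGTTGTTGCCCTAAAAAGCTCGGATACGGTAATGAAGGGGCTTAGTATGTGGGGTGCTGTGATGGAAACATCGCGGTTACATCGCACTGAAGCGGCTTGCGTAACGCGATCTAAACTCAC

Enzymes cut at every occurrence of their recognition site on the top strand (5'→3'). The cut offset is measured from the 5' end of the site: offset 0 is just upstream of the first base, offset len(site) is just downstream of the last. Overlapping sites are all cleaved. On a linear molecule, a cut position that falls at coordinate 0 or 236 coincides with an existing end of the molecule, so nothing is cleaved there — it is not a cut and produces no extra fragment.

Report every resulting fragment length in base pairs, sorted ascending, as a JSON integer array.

[236]

Site scan:
  DwuIV (CCGCGT, off=2): no sites
  XjeX (TGCATC, off=3): no sites
  MvoVI (CTTACT, off=6): no sites
  IvoIV (CTCTCGTG, off=6): no sites
  WciI (TTTGACGT, off=6): no sites

Pooled cuts: ∅

Fragment lengths:
  no cuts → one linear fragment of 236 bp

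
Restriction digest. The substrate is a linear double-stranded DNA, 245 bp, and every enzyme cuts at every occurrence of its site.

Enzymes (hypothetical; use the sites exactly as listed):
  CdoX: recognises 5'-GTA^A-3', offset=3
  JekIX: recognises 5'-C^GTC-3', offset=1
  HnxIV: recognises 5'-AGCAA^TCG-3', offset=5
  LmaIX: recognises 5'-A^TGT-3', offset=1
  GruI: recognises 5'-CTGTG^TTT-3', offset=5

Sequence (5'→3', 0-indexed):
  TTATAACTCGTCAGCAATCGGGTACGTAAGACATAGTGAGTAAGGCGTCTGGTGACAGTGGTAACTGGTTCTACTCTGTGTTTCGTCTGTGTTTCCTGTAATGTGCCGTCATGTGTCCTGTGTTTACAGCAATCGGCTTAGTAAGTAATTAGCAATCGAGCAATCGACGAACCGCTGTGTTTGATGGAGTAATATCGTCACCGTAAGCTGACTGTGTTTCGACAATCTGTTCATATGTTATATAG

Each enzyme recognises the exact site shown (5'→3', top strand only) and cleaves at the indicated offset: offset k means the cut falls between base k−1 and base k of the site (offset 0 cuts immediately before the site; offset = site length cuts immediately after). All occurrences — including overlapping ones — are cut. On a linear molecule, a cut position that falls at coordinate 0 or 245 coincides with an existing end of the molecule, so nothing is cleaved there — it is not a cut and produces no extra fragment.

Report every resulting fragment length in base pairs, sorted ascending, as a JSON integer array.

[1,4,4,4,4,5,6,7,8,8,8,9,9,9,10,10,11,11,11,11,12,14,16,17,17,19]

Site scan:
  CdoX GTAA/3: at [25, 39, 60, 97, 140, 144, 188, 202] ⇒ [28, 42, 63, 100, 143, 147, 191, 205]
  JekIX CGTC/1: at [8, 45, 83, 106, 195] ⇒ [9, 46, 84, 107, 196]
  HnxIV AGCAATCG/5: at [12, 127, 150, 158] ⇒ [17, 132, 155, 163]
  LmaIX ATGT/1: at [100, 110, 234] ⇒ [101, 111, 235]
  GruI CTGTGTTT/5: at [75, 86, 117, 174, 211] ⇒ [80, 91, 122, 179, 216]

All cut coordinates (distinct, sorted): [9, 17, 28, 42, 46, 63, 80, 84, 91, 100, 101, 107, 111, 122, 132, 143, 147, 155, 163, 179, 191, 196, 205, 216, 235]

Fragments:
  [0,9): 9 bp
  [9,17): 8 bp
  [17,28): 11 bp
  [28,42): 14 bp
  [42,46): 4 bp
  [46,63): 17 bp
  [63,80): 17 bp
  [80,84): 4 bp
  [84,91): 7 bp
  [91,100): 9 bp
  [100,101): 1 bp
  [101,107): 6 bp
  [107,111): 4 bp
  [111,122): 11 bp
  [122,132): 10 bp
  [132,143): 11 bp
  [143,147): 4 bp
  [147,155): 8 bp
  [155,163): 8 bp
  [163,179): 16 bp
  [179,191): 12 bp
  [191,196): 5 bp
  [196,205): 9 bp
  [205,216): 11 bp
  [216,235): 19 bp
  [235,245): 10 bp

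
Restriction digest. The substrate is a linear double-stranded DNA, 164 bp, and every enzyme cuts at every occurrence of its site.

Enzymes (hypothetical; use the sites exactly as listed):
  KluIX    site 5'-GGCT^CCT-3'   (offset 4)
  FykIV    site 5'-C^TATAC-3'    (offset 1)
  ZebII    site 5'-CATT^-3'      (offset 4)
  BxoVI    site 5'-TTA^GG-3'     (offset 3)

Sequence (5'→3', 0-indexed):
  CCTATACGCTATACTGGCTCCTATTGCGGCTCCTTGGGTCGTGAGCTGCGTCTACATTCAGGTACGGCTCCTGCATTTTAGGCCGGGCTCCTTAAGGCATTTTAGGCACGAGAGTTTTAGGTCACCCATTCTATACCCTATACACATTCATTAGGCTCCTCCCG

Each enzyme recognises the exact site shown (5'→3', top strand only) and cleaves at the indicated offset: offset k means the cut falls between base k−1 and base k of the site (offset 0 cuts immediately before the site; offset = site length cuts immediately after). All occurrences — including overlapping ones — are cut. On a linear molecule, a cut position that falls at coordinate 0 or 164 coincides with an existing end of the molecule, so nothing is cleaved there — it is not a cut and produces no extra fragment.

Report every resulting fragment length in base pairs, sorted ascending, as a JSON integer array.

Site scan:
  KluIX GGCTCCT/4: at [15, 27, 65, 85, 153] ⇒ [19, 31, 69, 89, 157]
  FykIV CTATAC/1: at [1, 8, 130, 137] ⇒ [2, 9, 131, 138]
  ZebII CATT/4: at [54, 73, 97, 126, 144, 148] ⇒ [58, 77, 101, 130, 148, 152]
  BxoVI TTAGG/3: at [77, 101, 116, 150] ⇒ [80, 104, 119, 153]

Pooled cuts: [2, 9, 19, 31, 58, 69, 77, 80, 89, 101, 104, 119, 130, 131, 138, 148, 152, 153, 157]

Fragment lengths:
  [0,2): 2 bp
  [2,9): 7 bp
  [9,19): 10 bp
  [19,31): 12 bp
  [31,58): 27 bp
  [58,69): 11 bp
  [69,77): 8 bp
  [77,80): 3 bp
  [80,89): 9 bp
  [89,101): 12 bp
  [101,104): 3 bp
  [104,119): 15 bp
  [119,130): 11 bp
  [130,131): 1 bp
  [131,138): 7 bp
  [138,148): 10 bp
  [148,152): 4 bp
  [152,153): 1 bp
  [153,157): 4 bp
  [157,164): 7 bp

[1,1,2,3,3,4,4,7,7,7,8,9,10,10,11,11,12,12,15,27]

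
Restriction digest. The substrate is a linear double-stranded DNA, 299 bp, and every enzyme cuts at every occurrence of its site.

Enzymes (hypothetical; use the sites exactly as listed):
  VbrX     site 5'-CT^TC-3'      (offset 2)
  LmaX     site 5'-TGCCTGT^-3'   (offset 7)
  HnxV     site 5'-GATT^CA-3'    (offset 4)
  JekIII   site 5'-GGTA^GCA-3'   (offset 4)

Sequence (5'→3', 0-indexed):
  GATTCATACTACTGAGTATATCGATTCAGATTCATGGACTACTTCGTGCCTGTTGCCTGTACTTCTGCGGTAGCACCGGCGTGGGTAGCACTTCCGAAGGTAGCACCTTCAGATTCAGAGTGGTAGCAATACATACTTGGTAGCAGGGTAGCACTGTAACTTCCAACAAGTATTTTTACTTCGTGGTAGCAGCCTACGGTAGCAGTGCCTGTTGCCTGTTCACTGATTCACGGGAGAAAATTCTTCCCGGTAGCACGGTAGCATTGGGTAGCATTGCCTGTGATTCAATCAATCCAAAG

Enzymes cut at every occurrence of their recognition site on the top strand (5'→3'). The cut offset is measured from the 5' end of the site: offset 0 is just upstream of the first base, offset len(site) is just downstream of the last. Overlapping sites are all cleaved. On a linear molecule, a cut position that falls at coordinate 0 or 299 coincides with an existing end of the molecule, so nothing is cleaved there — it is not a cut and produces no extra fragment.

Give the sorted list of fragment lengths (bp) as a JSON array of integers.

[3,4,4,5,6,6,7,7,7,8,8,8,8,9,9,10,10,10,10,11,11,11,11,13,14,15,16,17,19,22]

Scan for sites:
  VbrX (CTTC, off=2): starts [41, 61, 90, 106, 159, 178, 242] → cuts [43, 63, 92, 108, 161, 180, 244]
  LmaX (TGCCTGT, off=7): starts [46, 53, 205, 212, 274] → cuts [53, 60, 212, 219, 281]
  HnxV (GATTCA, off=4): starts [0, 22, 28, 111, 224, 281] → cuts [4, 26, 32, 115, 228, 285]
  JekIII (GGTAGCA, off=4): starts [68, 83, 98, 121, 138, 146, 184, 197, 248, 256, 266] → cuts [72, 87, 102, 125, 142, 150, 188, 201, 252, 260, 270]

Pooled cuts: [4, 26, 32, 43, 53, 60, 63, 72, 87, 92, 102, 108, 115, 125, 142, 150, 161, 180, 188, 201, 212, 219, 228, 244, 252, 260, 270, 281, 285]

Fragments:
  [0,4): 4 bp
  [4,26): 22 bp
  [26,32): 6 bp
  [32,43): 11 bp
  [43,53): 10 bp
  [53,60): 7 bp
  [60,63): 3 bp
  [63,72): 9 bp
  [72,87): 15 bp
  [87,92): 5 bp
  [92,102): 10 bp
  [102,108): 6 bp
  [108,115): 7 bp
  [115,125): 10 bp
  [125,142): 17 bp
  [142,150): 8 bp
  [150,161): 11 bp
  [161,180): 19 bp
  [180,188): 8 bp
  [188,201): 13 bp
  [201,212): 11 bp
  [212,219): 7 bp
  [219,228): 9 bp
  [228,244): 16 bp
  [244,252): 8 bp
  [252,260): 8 bp
  [260,270): 10 bp
  [270,281): 11 bp
  [281,285): 4 bp
  [285,299): 14 bp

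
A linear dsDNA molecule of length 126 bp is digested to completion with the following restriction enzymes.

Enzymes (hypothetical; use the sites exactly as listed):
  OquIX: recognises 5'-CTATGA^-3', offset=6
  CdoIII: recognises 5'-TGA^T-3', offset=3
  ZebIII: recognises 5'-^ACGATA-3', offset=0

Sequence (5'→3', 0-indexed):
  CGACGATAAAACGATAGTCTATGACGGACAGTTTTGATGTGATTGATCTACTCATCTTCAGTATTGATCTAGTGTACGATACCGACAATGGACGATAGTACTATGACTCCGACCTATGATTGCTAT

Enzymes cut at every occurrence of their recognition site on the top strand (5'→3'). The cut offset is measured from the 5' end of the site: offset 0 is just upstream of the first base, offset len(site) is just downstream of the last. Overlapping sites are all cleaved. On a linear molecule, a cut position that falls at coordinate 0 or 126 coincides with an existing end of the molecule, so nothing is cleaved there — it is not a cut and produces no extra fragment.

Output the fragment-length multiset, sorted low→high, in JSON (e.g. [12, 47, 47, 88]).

[2,4,5,7,8,8,13,13,14,15,16,21]

Site scan:
  OquIX CTATGA/6: at [18, 100, 113] ⇒ [24, 106, 119]
  CdoIII TGAT/3: at [34, 39, 43, 64, 116] ⇒ [37, 42, 46, 67, 119]
  ZebIII ACGATA/0: at [2, 10, 75, 91] ⇒ [2, 10, 75, 91]

Pooled cuts: [2, 10, 24, 37, 42, 46, 67, 75, 91, 106, 119]

Fragments:
  [0,2): 2 bp
  [2,10): 8 bp
  [10,24): 14 bp
  [24,37): 13 bp
  [37,42): 5 bp
  [42,46): 4 bp
  [46,67): 21 bp
  [67,75): 8 bp
  [75,91): 16 bp
  [91,106): 15 bp
  [106,119): 13 bp
  [119,126): 7 bp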